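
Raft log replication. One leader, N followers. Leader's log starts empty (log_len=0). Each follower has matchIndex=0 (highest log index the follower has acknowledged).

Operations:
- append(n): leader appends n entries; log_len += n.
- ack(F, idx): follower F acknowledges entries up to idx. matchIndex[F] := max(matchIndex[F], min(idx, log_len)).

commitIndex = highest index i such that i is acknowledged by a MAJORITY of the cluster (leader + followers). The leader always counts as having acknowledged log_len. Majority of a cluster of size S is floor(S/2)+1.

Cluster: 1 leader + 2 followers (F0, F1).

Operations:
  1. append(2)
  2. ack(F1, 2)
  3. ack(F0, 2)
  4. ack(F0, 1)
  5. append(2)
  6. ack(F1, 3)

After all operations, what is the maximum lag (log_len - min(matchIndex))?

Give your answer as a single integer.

Op 1: append 2 -> log_len=2
Op 2: F1 acks idx 2 -> match: F0=0 F1=2; commitIndex=2
Op 3: F0 acks idx 2 -> match: F0=2 F1=2; commitIndex=2
Op 4: F0 acks idx 1 -> match: F0=2 F1=2; commitIndex=2
Op 5: append 2 -> log_len=4
Op 6: F1 acks idx 3 -> match: F0=2 F1=3; commitIndex=3

Answer: 2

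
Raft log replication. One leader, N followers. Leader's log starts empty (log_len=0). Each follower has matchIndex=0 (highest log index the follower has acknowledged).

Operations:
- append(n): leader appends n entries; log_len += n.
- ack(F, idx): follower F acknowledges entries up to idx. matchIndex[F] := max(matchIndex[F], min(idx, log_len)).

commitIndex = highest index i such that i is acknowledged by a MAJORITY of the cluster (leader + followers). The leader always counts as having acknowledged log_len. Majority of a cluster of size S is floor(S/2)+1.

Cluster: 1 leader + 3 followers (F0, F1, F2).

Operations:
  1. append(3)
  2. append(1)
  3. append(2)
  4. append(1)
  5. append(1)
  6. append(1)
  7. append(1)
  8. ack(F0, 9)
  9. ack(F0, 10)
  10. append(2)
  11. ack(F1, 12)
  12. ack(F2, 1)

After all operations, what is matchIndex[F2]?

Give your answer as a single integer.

Answer: 1

Derivation:
Op 1: append 3 -> log_len=3
Op 2: append 1 -> log_len=4
Op 3: append 2 -> log_len=6
Op 4: append 1 -> log_len=7
Op 5: append 1 -> log_len=8
Op 6: append 1 -> log_len=9
Op 7: append 1 -> log_len=10
Op 8: F0 acks idx 9 -> match: F0=9 F1=0 F2=0; commitIndex=0
Op 9: F0 acks idx 10 -> match: F0=10 F1=0 F2=0; commitIndex=0
Op 10: append 2 -> log_len=12
Op 11: F1 acks idx 12 -> match: F0=10 F1=12 F2=0; commitIndex=10
Op 12: F2 acks idx 1 -> match: F0=10 F1=12 F2=1; commitIndex=10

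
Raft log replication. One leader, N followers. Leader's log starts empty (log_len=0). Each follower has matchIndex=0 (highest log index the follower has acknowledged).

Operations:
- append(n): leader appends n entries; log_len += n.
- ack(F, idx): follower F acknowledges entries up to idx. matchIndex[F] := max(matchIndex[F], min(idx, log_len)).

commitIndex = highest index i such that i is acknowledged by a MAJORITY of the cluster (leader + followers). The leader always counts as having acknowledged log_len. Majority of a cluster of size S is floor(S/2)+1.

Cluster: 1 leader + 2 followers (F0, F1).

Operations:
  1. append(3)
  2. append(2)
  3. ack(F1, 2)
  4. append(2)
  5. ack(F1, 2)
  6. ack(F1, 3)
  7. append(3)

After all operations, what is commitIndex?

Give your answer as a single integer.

Op 1: append 3 -> log_len=3
Op 2: append 2 -> log_len=5
Op 3: F1 acks idx 2 -> match: F0=0 F1=2; commitIndex=2
Op 4: append 2 -> log_len=7
Op 5: F1 acks idx 2 -> match: F0=0 F1=2; commitIndex=2
Op 6: F1 acks idx 3 -> match: F0=0 F1=3; commitIndex=3
Op 7: append 3 -> log_len=10

Answer: 3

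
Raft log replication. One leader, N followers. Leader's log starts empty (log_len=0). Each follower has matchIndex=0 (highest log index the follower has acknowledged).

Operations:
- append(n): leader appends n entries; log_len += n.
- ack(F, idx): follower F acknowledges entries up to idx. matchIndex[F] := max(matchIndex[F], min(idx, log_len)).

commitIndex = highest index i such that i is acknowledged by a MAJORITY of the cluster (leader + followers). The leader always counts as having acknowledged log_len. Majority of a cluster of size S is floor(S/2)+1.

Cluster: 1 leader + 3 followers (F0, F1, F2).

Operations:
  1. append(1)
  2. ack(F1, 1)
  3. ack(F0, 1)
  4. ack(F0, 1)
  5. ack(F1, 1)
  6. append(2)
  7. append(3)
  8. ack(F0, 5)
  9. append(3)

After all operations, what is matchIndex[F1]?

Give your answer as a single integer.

Answer: 1

Derivation:
Op 1: append 1 -> log_len=1
Op 2: F1 acks idx 1 -> match: F0=0 F1=1 F2=0; commitIndex=0
Op 3: F0 acks idx 1 -> match: F0=1 F1=1 F2=0; commitIndex=1
Op 4: F0 acks idx 1 -> match: F0=1 F1=1 F2=0; commitIndex=1
Op 5: F1 acks idx 1 -> match: F0=1 F1=1 F2=0; commitIndex=1
Op 6: append 2 -> log_len=3
Op 7: append 3 -> log_len=6
Op 8: F0 acks idx 5 -> match: F0=5 F1=1 F2=0; commitIndex=1
Op 9: append 3 -> log_len=9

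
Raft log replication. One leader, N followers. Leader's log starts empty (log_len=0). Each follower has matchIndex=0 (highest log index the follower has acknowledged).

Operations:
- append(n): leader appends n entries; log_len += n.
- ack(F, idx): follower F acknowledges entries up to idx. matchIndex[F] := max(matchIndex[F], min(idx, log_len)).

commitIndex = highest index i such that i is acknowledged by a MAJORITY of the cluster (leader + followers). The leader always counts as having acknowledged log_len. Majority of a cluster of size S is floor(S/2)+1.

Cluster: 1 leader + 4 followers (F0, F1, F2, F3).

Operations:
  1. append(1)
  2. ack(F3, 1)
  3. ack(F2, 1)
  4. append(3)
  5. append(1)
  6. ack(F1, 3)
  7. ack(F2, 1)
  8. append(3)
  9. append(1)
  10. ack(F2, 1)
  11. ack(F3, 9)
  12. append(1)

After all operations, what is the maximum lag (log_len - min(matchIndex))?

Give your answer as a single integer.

Op 1: append 1 -> log_len=1
Op 2: F3 acks idx 1 -> match: F0=0 F1=0 F2=0 F3=1; commitIndex=0
Op 3: F2 acks idx 1 -> match: F0=0 F1=0 F2=1 F3=1; commitIndex=1
Op 4: append 3 -> log_len=4
Op 5: append 1 -> log_len=5
Op 6: F1 acks idx 3 -> match: F0=0 F1=3 F2=1 F3=1; commitIndex=1
Op 7: F2 acks idx 1 -> match: F0=0 F1=3 F2=1 F3=1; commitIndex=1
Op 8: append 3 -> log_len=8
Op 9: append 1 -> log_len=9
Op 10: F2 acks idx 1 -> match: F0=0 F1=3 F2=1 F3=1; commitIndex=1
Op 11: F3 acks idx 9 -> match: F0=0 F1=3 F2=1 F3=9; commitIndex=3
Op 12: append 1 -> log_len=10

Answer: 10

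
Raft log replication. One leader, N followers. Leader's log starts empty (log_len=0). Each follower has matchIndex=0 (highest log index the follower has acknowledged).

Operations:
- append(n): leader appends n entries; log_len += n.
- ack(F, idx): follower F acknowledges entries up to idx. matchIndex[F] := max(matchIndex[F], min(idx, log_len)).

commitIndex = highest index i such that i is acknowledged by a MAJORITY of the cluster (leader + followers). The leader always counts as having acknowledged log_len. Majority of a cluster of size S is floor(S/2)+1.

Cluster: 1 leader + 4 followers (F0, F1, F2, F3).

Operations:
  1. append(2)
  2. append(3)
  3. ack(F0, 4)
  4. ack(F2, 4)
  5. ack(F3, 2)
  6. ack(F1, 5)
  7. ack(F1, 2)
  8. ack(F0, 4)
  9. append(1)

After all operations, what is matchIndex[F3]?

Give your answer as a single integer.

Answer: 2

Derivation:
Op 1: append 2 -> log_len=2
Op 2: append 3 -> log_len=5
Op 3: F0 acks idx 4 -> match: F0=4 F1=0 F2=0 F3=0; commitIndex=0
Op 4: F2 acks idx 4 -> match: F0=4 F1=0 F2=4 F3=0; commitIndex=4
Op 5: F3 acks idx 2 -> match: F0=4 F1=0 F2=4 F3=2; commitIndex=4
Op 6: F1 acks idx 5 -> match: F0=4 F1=5 F2=4 F3=2; commitIndex=4
Op 7: F1 acks idx 2 -> match: F0=4 F1=5 F2=4 F3=2; commitIndex=4
Op 8: F0 acks idx 4 -> match: F0=4 F1=5 F2=4 F3=2; commitIndex=4
Op 9: append 1 -> log_len=6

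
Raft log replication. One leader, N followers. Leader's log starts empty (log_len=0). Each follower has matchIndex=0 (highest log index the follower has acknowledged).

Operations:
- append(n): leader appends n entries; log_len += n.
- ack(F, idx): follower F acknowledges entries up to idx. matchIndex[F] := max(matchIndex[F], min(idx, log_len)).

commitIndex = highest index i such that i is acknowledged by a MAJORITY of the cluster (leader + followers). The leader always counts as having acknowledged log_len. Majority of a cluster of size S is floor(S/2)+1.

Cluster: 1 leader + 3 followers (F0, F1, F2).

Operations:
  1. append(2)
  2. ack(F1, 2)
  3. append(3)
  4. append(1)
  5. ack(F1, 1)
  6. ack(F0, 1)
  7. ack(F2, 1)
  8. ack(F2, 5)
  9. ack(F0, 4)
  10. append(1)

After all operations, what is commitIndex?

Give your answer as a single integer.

Answer: 4

Derivation:
Op 1: append 2 -> log_len=2
Op 2: F1 acks idx 2 -> match: F0=0 F1=2 F2=0; commitIndex=0
Op 3: append 3 -> log_len=5
Op 4: append 1 -> log_len=6
Op 5: F1 acks idx 1 -> match: F0=0 F1=2 F2=0; commitIndex=0
Op 6: F0 acks idx 1 -> match: F0=1 F1=2 F2=0; commitIndex=1
Op 7: F2 acks idx 1 -> match: F0=1 F1=2 F2=1; commitIndex=1
Op 8: F2 acks idx 5 -> match: F0=1 F1=2 F2=5; commitIndex=2
Op 9: F0 acks idx 4 -> match: F0=4 F1=2 F2=5; commitIndex=4
Op 10: append 1 -> log_len=7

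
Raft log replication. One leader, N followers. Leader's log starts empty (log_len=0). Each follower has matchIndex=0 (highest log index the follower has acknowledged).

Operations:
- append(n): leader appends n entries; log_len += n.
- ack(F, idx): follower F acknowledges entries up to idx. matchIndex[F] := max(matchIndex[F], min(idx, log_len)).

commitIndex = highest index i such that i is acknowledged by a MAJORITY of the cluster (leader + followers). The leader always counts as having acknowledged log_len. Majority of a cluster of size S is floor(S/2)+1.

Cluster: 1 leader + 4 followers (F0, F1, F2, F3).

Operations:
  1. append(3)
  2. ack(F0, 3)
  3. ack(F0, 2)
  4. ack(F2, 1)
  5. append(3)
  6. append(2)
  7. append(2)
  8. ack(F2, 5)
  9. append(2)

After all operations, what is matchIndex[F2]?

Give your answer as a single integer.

Answer: 5

Derivation:
Op 1: append 3 -> log_len=3
Op 2: F0 acks idx 3 -> match: F0=3 F1=0 F2=0 F3=0; commitIndex=0
Op 3: F0 acks idx 2 -> match: F0=3 F1=0 F2=0 F3=0; commitIndex=0
Op 4: F2 acks idx 1 -> match: F0=3 F1=0 F2=1 F3=0; commitIndex=1
Op 5: append 3 -> log_len=6
Op 6: append 2 -> log_len=8
Op 7: append 2 -> log_len=10
Op 8: F2 acks idx 5 -> match: F0=3 F1=0 F2=5 F3=0; commitIndex=3
Op 9: append 2 -> log_len=12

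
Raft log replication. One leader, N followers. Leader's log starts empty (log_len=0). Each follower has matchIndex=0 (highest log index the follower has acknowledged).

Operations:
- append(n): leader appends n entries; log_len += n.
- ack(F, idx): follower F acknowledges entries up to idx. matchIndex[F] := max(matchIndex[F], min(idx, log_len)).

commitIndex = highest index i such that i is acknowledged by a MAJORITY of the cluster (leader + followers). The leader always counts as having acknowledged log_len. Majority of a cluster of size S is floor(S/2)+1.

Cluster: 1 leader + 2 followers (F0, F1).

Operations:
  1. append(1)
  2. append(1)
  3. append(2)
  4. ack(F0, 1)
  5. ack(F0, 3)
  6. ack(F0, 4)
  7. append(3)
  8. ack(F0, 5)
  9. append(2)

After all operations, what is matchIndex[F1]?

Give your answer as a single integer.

Op 1: append 1 -> log_len=1
Op 2: append 1 -> log_len=2
Op 3: append 2 -> log_len=4
Op 4: F0 acks idx 1 -> match: F0=1 F1=0; commitIndex=1
Op 5: F0 acks idx 3 -> match: F0=3 F1=0; commitIndex=3
Op 6: F0 acks idx 4 -> match: F0=4 F1=0; commitIndex=4
Op 7: append 3 -> log_len=7
Op 8: F0 acks idx 5 -> match: F0=5 F1=0; commitIndex=5
Op 9: append 2 -> log_len=9

Answer: 0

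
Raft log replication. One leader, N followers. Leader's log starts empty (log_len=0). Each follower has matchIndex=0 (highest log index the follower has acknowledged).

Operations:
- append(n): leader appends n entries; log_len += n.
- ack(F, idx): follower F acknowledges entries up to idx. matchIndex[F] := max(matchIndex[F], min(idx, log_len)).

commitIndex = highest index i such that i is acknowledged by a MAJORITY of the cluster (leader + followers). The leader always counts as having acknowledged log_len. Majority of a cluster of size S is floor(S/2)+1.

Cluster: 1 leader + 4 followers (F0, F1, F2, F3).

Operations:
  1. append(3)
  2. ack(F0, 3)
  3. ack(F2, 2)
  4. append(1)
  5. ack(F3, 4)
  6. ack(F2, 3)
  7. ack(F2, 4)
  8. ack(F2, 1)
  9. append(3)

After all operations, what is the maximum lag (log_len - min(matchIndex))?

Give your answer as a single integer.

Op 1: append 3 -> log_len=3
Op 2: F0 acks idx 3 -> match: F0=3 F1=0 F2=0 F3=0; commitIndex=0
Op 3: F2 acks idx 2 -> match: F0=3 F1=0 F2=2 F3=0; commitIndex=2
Op 4: append 1 -> log_len=4
Op 5: F3 acks idx 4 -> match: F0=3 F1=0 F2=2 F3=4; commitIndex=3
Op 6: F2 acks idx 3 -> match: F0=3 F1=0 F2=3 F3=4; commitIndex=3
Op 7: F2 acks idx 4 -> match: F0=3 F1=0 F2=4 F3=4; commitIndex=4
Op 8: F2 acks idx 1 -> match: F0=3 F1=0 F2=4 F3=4; commitIndex=4
Op 9: append 3 -> log_len=7

Answer: 7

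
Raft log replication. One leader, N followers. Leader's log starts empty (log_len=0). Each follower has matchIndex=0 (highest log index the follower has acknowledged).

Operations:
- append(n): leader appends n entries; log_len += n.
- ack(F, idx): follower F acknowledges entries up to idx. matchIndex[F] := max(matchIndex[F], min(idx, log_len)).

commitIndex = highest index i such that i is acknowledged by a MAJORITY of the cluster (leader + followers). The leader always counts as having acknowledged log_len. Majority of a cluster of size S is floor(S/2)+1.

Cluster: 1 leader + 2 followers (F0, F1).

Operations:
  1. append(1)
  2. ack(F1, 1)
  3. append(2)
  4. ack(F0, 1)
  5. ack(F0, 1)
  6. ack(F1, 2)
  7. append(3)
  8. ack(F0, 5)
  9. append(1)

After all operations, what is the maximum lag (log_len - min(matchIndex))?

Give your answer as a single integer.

Op 1: append 1 -> log_len=1
Op 2: F1 acks idx 1 -> match: F0=0 F1=1; commitIndex=1
Op 3: append 2 -> log_len=3
Op 4: F0 acks idx 1 -> match: F0=1 F1=1; commitIndex=1
Op 5: F0 acks idx 1 -> match: F0=1 F1=1; commitIndex=1
Op 6: F1 acks idx 2 -> match: F0=1 F1=2; commitIndex=2
Op 7: append 3 -> log_len=6
Op 8: F0 acks idx 5 -> match: F0=5 F1=2; commitIndex=5
Op 9: append 1 -> log_len=7

Answer: 5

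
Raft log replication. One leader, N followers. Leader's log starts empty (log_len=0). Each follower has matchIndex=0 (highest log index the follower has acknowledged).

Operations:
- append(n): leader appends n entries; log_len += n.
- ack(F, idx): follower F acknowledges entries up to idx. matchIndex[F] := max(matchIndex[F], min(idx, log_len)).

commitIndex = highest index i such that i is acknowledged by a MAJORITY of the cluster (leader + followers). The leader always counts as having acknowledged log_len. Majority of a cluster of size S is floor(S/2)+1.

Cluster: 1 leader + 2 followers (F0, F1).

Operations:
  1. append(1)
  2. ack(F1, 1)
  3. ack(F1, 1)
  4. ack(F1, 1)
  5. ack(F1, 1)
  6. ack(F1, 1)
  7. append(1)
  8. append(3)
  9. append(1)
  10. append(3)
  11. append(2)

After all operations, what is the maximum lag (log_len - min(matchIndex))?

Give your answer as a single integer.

Op 1: append 1 -> log_len=1
Op 2: F1 acks idx 1 -> match: F0=0 F1=1; commitIndex=1
Op 3: F1 acks idx 1 -> match: F0=0 F1=1; commitIndex=1
Op 4: F1 acks idx 1 -> match: F0=0 F1=1; commitIndex=1
Op 5: F1 acks idx 1 -> match: F0=0 F1=1; commitIndex=1
Op 6: F1 acks idx 1 -> match: F0=0 F1=1; commitIndex=1
Op 7: append 1 -> log_len=2
Op 8: append 3 -> log_len=5
Op 9: append 1 -> log_len=6
Op 10: append 3 -> log_len=9
Op 11: append 2 -> log_len=11

Answer: 11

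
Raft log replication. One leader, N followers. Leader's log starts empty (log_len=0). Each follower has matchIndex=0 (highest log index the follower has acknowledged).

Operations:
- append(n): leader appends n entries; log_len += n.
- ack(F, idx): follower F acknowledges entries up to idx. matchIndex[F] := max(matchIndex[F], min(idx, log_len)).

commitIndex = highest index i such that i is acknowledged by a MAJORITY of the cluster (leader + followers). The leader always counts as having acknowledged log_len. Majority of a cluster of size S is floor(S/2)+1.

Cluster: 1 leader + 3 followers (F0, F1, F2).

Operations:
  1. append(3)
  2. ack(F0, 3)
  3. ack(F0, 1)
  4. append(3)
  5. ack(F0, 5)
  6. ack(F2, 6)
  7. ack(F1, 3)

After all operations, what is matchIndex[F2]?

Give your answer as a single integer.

Answer: 6

Derivation:
Op 1: append 3 -> log_len=3
Op 2: F0 acks idx 3 -> match: F0=3 F1=0 F2=0; commitIndex=0
Op 3: F0 acks idx 1 -> match: F0=3 F1=0 F2=0; commitIndex=0
Op 4: append 3 -> log_len=6
Op 5: F0 acks idx 5 -> match: F0=5 F1=0 F2=0; commitIndex=0
Op 6: F2 acks idx 6 -> match: F0=5 F1=0 F2=6; commitIndex=5
Op 7: F1 acks idx 3 -> match: F0=5 F1=3 F2=6; commitIndex=5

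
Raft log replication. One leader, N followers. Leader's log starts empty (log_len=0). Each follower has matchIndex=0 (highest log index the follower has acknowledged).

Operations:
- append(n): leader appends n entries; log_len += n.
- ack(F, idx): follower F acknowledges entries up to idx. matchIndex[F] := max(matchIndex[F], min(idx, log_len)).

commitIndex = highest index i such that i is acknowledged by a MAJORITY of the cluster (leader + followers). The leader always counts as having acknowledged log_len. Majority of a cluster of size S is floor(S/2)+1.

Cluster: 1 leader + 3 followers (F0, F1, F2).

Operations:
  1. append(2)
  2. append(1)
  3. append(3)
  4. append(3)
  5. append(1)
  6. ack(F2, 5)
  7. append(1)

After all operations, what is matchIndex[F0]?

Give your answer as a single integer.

Op 1: append 2 -> log_len=2
Op 2: append 1 -> log_len=3
Op 3: append 3 -> log_len=6
Op 4: append 3 -> log_len=9
Op 5: append 1 -> log_len=10
Op 6: F2 acks idx 5 -> match: F0=0 F1=0 F2=5; commitIndex=0
Op 7: append 1 -> log_len=11

Answer: 0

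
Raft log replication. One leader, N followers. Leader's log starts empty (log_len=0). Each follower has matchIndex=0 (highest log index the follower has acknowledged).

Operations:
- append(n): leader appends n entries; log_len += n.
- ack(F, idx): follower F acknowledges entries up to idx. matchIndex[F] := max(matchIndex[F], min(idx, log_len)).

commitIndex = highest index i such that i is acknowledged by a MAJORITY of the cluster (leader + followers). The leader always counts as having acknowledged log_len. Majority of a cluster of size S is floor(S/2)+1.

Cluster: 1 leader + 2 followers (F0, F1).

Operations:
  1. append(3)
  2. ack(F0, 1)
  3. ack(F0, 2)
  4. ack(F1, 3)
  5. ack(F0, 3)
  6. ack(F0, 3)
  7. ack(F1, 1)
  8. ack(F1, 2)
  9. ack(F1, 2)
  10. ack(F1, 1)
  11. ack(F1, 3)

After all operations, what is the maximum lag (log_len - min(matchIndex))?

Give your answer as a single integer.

Op 1: append 3 -> log_len=3
Op 2: F0 acks idx 1 -> match: F0=1 F1=0; commitIndex=1
Op 3: F0 acks idx 2 -> match: F0=2 F1=0; commitIndex=2
Op 4: F1 acks idx 3 -> match: F0=2 F1=3; commitIndex=3
Op 5: F0 acks idx 3 -> match: F0=3 F1=3; commitIndex=3
Op 6: F0 acks idx 3 -> match: F0=3 F1=3; commitIndex=3
Op 7: F1 acks idx 1 -> match: F0=3 F1=3; commitIndex=3
Op 8: F1 acks idx 2 -> match: F0=3 F1=3; commitIndex=3
Op 9: F1 acks idx 2 -> match: F0=3 F1=3; commitIndex=3
Op 10: F1 acks idx 1 -> match: F0=3 F1=3; commitIndex=3
Op 11: F1 acks idx 3 -> match: F0=3 F1=3; commitIndex=3

Answer: 0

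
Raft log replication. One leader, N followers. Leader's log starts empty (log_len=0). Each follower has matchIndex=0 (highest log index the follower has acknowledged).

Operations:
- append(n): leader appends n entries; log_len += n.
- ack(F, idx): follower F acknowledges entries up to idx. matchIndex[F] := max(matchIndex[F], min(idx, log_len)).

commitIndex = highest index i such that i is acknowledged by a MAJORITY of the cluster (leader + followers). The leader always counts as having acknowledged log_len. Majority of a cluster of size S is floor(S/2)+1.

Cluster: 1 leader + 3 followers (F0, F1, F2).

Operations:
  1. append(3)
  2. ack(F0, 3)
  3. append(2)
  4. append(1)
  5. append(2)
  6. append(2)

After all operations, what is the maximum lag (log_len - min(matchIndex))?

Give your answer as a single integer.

Answer: 10

Derivation:
Op 1: append 3 -> log_len=3
Op 2: F0 acks idx 3 -> match: F0=3 F1=0 F2=0; commitIndex=0
Op 3: append 2 -> log_len=5
Op 4: append 1 -> log_len=6
Op 5: append 2 -> log_len=8
Op 6: append 2 -> log_len=10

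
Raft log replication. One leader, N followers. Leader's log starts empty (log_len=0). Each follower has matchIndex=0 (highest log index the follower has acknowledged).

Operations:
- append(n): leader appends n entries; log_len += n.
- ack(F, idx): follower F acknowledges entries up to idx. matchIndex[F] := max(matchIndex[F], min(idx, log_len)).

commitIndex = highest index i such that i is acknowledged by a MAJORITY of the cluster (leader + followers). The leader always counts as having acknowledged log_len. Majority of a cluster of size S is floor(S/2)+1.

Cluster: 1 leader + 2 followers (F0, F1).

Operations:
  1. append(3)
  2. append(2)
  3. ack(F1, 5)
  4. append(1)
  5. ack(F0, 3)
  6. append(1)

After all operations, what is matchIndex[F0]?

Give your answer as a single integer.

Answer: 3

Derivation:
Op 1: append 3 -> log_len=3
Op 2: append 2 -> log_len=5
Op 3: F1 acks idx 5 -> match: F0=0 F1=5; commitIndex=5
Op 4: append 1 -> log_len=6
Op 5: F0 acks idx 3 -> match: F0=3 F1=5; commitIndex=5
Op 6: append 1 -> log_len=7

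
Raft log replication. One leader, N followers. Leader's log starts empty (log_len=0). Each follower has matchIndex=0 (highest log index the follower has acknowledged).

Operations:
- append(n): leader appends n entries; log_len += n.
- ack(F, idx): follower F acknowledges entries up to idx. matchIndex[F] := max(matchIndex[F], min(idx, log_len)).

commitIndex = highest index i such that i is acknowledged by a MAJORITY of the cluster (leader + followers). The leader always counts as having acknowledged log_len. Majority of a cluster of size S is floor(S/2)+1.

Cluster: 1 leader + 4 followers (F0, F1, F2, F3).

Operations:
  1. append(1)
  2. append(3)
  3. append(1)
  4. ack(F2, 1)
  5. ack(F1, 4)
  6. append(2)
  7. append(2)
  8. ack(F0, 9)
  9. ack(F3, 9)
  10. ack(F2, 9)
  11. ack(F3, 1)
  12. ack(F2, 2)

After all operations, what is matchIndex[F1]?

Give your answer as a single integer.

Op 1: append 1 -> log_len=1
Op 2: append 3 -> log_len=4
Op 3: append 1 -> log_len=5
Op 4: F2 acks idx 1 -> match: F0=0 F1=0 F2=1 F3=0; commitIndex=0
Op 5: F1 acks idx 4 -> match: F0=0 F1=4 F2=1 F3=0; commitIndex=1
Op 6: append 2 -> log_len=7
Op 7: append 2 -> log_len=9
Op 8: F0 acks idx 9 -> match: F0=9 F1=4 F2=1 F3=0; commitIndex=4
Op 9: F3 acks idx 9 -> match: F0=9 F1=4 F2=1 F3=9; commitIndex=9
Op 10: F2 acks idx 9 -> match: F0=9 F1=4 F2=9 F3=9; commitIndex=9
Op 11: F3 acks idx 1 -> match: F0=9 F1=4 F2=9 F3=9; commitIndex=9
Op 12: F2 acks idx 2 -> match: F0=9 F1=4 F2=9 F3=9; commitIndex=9

Answer: 4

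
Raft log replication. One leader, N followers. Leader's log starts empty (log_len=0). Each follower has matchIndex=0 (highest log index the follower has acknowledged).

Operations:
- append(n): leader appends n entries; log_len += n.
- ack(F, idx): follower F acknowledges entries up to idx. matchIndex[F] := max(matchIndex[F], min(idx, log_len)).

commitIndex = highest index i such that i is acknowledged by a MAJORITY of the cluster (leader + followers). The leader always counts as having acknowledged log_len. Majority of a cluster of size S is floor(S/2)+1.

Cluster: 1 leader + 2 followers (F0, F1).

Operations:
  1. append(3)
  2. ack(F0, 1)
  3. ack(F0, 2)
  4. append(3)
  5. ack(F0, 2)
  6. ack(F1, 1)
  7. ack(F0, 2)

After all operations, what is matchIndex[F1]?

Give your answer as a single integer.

Answer: 1

Derivation:
Op 1: append 3 -> log_len=3
Op 2: F0 acks idx 1 -> match: F0=1 F1=0; commitIndex=1
Op 3: F0 acks idx 2 -> match: F0=2 F1=0; commitIndex=2
Op 4: append 3 -> log_len=6
Op 5: F0 acks idx 2 -> match: F0=2 F1=0; commitIndex=2
Op 6: F1 acks idx 1 -> match: F0=2 F1=1; commitIndex=2
Op 7: F0 acks idx 2 -> match: F0=2 F1=1; commitIndex=2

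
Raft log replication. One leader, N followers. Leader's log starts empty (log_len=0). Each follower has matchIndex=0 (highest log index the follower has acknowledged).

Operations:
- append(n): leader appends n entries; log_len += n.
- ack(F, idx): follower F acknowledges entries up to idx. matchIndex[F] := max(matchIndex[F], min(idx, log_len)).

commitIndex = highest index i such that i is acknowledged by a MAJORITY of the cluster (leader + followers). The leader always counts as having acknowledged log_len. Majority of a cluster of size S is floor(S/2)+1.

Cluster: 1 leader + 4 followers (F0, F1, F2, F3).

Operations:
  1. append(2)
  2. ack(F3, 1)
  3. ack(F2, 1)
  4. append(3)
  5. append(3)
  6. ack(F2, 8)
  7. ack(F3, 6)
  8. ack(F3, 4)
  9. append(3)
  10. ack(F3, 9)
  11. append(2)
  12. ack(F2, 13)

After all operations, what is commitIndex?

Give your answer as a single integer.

Answer: 9

Derivation:
Op 1: append 2 -> log_len=2
Op 2: F3 acks idx 1 -> match: F0=0 F1=0 F2=0 F3=1; commitIndex=0
Op 3: F2 acks idx 1 -> match: F0=0 F1=0 F2=1 F3=1; commitIndex=1
Op 4: append 3 -> log_len=5
Op 5: append 3 -> log_len=8
Op 6: F2 acks idx 8 -> match: F0=0 F1=0 F2=8 F3=1; commitIndex=1
Op 7: F3 acks idx 6 -> match: F0=0 F1=0 F2=8 F3=6; commitIndex=6
Op 8: F3 acks idx 4 -> match: F0=0 F1=0 F2=8 F3=6; commitIndex=6
Op 9: append 3 -> log_len=11
Op 10: F3 acks idx 9 -> match: F0=0 F1=0 F2=8 F3=9; commitIndex=8
Op 11: append 2 -> log_len=13
Op 12: F2 acks idx 13 -> match: F0=0 F1=0 F2=13 F3=9; commitIndex=9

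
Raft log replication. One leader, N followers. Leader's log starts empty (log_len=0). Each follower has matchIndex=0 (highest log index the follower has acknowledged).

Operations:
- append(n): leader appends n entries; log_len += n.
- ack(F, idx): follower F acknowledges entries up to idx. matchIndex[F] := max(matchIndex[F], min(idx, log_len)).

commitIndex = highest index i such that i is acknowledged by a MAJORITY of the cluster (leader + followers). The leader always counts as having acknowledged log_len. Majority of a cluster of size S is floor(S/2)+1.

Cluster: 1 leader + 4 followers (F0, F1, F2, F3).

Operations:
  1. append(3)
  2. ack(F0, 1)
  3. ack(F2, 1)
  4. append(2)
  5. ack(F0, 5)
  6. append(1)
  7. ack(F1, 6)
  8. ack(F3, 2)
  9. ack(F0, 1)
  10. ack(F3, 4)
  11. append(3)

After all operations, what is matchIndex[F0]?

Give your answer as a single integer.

Answer: 5

Derivation:
Op 1: append 3 -> log_len=3
Op 2: F0 acks idx 1 -> match: F0=1 F1=0 F2=0 F3=0; commitIndex=0
Op 3: F2 acks idx 1 -> match: F0=1 F1=0 F2=1 F3=0; commitIndex=1
Op 4: append 2 -> log_len=5
Op 5: F0 acks idx 5 -> match: F0=5 F1=0 F2=1 F3=0; commitIndex=1
Op 6: append 1 -> log_len=6
Op 7: F1 acks idx 6 -> match: F0=5 F1=6 F2=1 F3=0; commitIndex=5
Op 8: F3 acks idx 2 -> match: F0=5 F1=6 F2=1 F3=2; commitIndex=5
Op 9: F0 acks idx 1 -> match: F0=5 F1=6 F2=1 F3=2; commitIndex=5
Op 10: F3 acks idx 4 -> match: F0=5 F1=6 F2=1 F3=4; commitIndex=5
Op 11: append 3 -> log_len=9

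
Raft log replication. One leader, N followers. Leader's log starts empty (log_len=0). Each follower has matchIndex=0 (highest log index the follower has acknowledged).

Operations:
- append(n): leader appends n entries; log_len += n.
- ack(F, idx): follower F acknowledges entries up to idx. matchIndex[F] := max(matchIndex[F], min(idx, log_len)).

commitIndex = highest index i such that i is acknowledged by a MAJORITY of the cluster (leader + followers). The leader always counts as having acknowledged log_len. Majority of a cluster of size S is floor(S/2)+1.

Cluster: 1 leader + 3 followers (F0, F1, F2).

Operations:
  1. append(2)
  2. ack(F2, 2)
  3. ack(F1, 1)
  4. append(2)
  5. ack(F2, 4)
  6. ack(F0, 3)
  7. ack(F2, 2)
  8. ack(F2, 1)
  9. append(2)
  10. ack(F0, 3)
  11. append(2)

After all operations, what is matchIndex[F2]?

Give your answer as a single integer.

Answer: 4

Derivation:
Op 1: append 2 -> log_len=2
Op 2: F2 acks idx 2 -> match: F0=0 F1=0 F2=2; commitIndex=0
Op 3: F1 acks idx 1 -> match: F0=0 F1=1 F2=2; commitIndex=1
Op 4: append 2 -> log_len=4
Op 5: F2 acks idx 4 -> match: F0=0 F1=1 F2=4; commitIndex=1
Op 6: F0 acks idx 3 -> match: F0=3 F1=1 F2=4; commitIndex=3
Op 7: F2 acks idx 2 -> match: F0=3 F1=1 F2=4; commitIndex=3
Op 8: F2 acks idx 1 -> match: F0=3 F1=1 F2=4; commitIndex=3
Op 9: append 2 -> log_len=6
Op 10: F0 acks idx 3 -> match: F0=3 F1=1 F2=4; commitIndex=3
Op 11: append 2 -> log_len=8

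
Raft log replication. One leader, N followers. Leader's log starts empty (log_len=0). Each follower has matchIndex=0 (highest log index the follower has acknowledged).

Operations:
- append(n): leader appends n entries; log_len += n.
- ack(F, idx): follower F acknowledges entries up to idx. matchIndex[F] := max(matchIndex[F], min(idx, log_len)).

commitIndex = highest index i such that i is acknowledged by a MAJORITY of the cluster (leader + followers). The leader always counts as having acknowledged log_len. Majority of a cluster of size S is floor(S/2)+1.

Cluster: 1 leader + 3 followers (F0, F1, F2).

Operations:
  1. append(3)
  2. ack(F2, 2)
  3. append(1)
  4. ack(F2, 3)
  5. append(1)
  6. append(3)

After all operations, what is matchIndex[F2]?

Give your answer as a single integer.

Answer: 3

Derivation:
Op 1: append 3 -> log_len=3
Op 2: F2 acks idx 2 -> match: F0=0 F1=0 F2=2; commitIndex=0
Op 3: append 1 -> log_len=4
Op 4: F2 acks idx 3 -> match: F0=0 F1=0 F2=3; commitIndex=0
Op 5: append 1 -> log_len=5
Op 6: append 3 -> log_len=8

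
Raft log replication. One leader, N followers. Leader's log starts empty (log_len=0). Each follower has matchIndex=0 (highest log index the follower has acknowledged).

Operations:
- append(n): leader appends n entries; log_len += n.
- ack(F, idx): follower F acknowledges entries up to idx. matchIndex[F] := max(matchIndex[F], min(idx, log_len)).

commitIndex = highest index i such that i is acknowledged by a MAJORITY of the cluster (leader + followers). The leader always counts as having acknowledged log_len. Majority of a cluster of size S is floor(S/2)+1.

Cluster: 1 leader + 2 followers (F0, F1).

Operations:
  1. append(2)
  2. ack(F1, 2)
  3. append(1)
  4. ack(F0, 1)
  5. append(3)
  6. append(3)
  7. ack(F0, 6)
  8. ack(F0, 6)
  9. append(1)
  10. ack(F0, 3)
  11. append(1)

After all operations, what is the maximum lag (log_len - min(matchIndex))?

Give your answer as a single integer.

Op 1: append 2 -> log_len=2
Op 2: F1 acks idx 2 -> match: F0=0 F1=2; commitIndex=2
Op 3: append 1 -> log_len=3
Op 4: F0 acks idx 1 -> match: F0=1 F1=2; commitIndex=2
Op 5: append 3 -> log_len=6
Op 6: append 3 -> log_len=9
Op 7: F0 acks idx 6 -> match: F0=6 F1=2; commitIndex=6
Op 8: F0 acks idx 6 -> match: F0=6 F1=2; commitIndex=6
Op 9: append 1 -> log_len=10
Op 10: F0 acks idx 3 -> match: F0=6 F1=2; commitIndex=6
Op 11: append 1 -> log_len=11

Answer: 9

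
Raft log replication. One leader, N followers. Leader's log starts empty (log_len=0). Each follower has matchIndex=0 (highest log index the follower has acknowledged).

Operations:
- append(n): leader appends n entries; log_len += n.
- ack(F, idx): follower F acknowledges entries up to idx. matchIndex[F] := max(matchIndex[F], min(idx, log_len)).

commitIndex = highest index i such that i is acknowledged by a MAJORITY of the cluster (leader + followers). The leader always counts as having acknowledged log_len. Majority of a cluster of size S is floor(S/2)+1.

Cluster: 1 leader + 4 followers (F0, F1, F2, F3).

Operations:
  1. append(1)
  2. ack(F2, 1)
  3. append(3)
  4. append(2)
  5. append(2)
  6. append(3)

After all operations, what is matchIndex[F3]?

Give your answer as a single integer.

Op 1: append 1 -> log_len=1
Op 2: F2 acks idx 1 -> match: F0=0 F1=0 F2=1 F3=0; commitIndex=0
Op 3: append 3 -> log_len=4
Op 4: append 2 -> log_len=6
Op 5: append 2 -> log_len=8
Op 6: append 3 -> log_len=11

Answer: 0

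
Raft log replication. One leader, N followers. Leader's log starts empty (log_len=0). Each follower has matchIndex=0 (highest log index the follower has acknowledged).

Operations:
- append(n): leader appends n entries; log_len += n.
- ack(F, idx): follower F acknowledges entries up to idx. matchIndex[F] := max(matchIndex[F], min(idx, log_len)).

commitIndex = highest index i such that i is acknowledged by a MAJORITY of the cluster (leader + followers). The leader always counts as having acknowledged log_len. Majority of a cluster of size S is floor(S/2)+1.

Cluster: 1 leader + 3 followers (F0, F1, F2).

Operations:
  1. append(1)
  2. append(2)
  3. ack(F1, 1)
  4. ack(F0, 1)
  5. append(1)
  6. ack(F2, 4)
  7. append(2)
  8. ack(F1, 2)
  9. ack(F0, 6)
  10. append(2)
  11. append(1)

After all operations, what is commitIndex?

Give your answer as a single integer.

Answer: 4

Derivation:
Op 1: append 1 -> log_len=1
Op 2: append 2 -> log_len=3
Op 3: F1 acks idx 1 -> match: F0=0 F1=1 F2=0; commitIndex=0
Op 4: F0 acks idx 1 -> match: F0=1 F1=1 F2=0; commitIndex=1
Op 5: append 1 -> log_len=4
Op 6: F2 acks idx 4 -> match: F0=1 F1=1 F2=4; commitIndex=1
Op 7: append 2 -> log_len=6
Op 8: F1 acks idx 2 -> match: F0=1 F1=2 F2=4; commitIndex=2
Op 9: F0 acks idx 6 -> match: F0=6 F1=2 F2=4; commitIndex=4
Op 10: append 2 -> log_len=8
Op 11: append 1 -> log_len=9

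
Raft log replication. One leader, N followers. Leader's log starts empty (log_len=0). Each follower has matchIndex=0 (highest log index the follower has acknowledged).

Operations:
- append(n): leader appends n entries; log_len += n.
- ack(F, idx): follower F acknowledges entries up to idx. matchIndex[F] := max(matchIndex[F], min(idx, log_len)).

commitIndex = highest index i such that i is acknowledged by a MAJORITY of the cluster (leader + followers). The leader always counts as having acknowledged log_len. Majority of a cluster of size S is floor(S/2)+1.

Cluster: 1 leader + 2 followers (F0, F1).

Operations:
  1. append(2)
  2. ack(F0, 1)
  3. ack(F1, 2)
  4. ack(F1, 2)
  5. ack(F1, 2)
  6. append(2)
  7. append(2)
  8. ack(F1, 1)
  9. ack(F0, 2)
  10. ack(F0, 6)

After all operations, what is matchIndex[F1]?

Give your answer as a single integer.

Op 1: append 2 -> log_len=2
Op 2: F0 acks idx 1 -> match: F0=1 F1=0; commitIndex=1
Op 3: F1 acks idx 2 -> match: F0=1 F1=2; commitIndex=2
Op 4: F1 acks idx 2 -> match: F0=1 F1=2; commitIndex=2
Op 5: F1 acks idx 2 -> match: F0=1 F1=2; commitIndex=2
Op 6: append 2 -> log_len=4
Op 7: append 2 -> log_len=6
Op 8: F1 acks idx 1 -> match: F0=1 F1=2; commitIndex=2
Op 9: F0 acks idx 2 -> match: F0=2 F1=2; commitIndex=2
Op 10: F0 acks idx 6 -> match: F0=6 F1=2; commitIndex=6

Answer: 2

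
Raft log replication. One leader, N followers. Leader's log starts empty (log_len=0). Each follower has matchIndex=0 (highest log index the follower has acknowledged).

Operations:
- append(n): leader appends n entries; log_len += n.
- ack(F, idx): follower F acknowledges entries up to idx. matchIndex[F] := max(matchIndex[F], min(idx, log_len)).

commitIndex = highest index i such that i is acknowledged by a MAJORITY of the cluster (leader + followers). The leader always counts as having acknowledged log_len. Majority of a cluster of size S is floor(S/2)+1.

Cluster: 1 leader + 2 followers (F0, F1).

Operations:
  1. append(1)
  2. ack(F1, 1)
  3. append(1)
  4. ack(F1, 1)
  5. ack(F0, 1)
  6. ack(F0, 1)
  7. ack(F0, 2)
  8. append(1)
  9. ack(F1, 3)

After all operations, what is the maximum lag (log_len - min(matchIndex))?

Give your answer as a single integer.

Op 1: append 1 -> log_len=1
Op 2: F1 acks idx 1 -> match: F0=0 F1=1; commitIndex=1
Op 3: append 1 -> log_len=2
Op 4: F1 acks idx 1 -> match: F0=0 F1=1; commitIndex=1
Op 5: F0 acks idx 1 -> match: F0=1 F1=1; commitIndex=1
Op 6: F0 acks idx 1 -> match: F0=1 F1=1; commitIndex=1
Op 7: F0 acks idx 2 -> match: F0=2 F1=1; commitIndex=2
Op 8: append 1 -> log_len=3
Op 9: F1 acks idx 3 -> match: F0=2 F1=3; commitIndex=3

Answer: 1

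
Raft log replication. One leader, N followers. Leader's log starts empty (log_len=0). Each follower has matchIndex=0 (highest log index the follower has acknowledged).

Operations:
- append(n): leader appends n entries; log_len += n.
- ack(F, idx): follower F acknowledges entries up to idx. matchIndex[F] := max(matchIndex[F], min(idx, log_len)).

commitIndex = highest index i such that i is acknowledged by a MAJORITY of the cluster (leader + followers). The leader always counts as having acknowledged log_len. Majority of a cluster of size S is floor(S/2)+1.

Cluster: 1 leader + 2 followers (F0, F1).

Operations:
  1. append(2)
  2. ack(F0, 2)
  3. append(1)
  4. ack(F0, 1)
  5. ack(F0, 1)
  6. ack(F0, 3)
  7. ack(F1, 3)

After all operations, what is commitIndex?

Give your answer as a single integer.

Answer: 3

Derivation:
Op 1: append 2 -> log_len=2
Op 2: F0 acks idx 2 -> match: F0=2 F1=0; commitIndex=2
Op 3: append 1 -> log_len=3
Op 4: F0 acks idx 1 -> match: F0=2 F1=0; commitIndex=2
Op 5: F0 acks idx 1 -> match: F0=2 F1=0; commitIndex=2
Op 6: F0 acks idx 3 -> match: F0=3 F1=0; commitIndex=3
Op 7: F1 acks idx 3 -> match: F0=3 F1=3; commitIndex=3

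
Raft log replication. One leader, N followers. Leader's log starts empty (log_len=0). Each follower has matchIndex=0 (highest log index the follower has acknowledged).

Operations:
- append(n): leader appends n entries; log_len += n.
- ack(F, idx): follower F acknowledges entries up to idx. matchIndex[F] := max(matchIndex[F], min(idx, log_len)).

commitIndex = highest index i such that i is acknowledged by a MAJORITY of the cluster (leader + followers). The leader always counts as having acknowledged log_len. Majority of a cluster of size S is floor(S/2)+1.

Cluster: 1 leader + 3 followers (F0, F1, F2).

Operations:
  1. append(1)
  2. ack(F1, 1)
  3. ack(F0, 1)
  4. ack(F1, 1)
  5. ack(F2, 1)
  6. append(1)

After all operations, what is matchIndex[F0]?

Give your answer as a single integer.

Op 1: append 1 -> log_len=1
Op 2: F1 acks idx 1 -> match: F0=0 F1=1 F2=0; commitIndex=0
Op 3: F0 acks idx 1 -> match: F0=1 F1=1 F2=0; commitIndex=1
Op 4: F1 acks idx 1 -> match: F0=1 F1=1 F2=0; commitIndex=1
Op 5: F2 acks idx 1 -> match: F0=1 F1=1 F2=1; commitIndex=1
Op 6: append 1 -> log_len=2

Answer: 1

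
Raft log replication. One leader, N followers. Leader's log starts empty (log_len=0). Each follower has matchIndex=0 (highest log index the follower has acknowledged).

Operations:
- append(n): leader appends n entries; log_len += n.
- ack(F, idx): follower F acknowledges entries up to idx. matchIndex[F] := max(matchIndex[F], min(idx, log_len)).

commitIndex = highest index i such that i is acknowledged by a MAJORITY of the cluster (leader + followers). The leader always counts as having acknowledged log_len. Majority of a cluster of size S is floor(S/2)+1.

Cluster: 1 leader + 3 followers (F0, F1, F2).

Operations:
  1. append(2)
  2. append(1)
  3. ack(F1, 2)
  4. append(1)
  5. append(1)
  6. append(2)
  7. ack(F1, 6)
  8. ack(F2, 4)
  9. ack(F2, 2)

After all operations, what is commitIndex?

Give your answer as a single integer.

Answer: 4

Derivation:
Op 1: append 2 -> log_len=2
Op 2: append 1 -> log_len=3
Op 3: F1 acks idx 2 -> match: F0=0 F1=2 F2=0; commitIndex=0
Op 4: append 1 -> log_len=4
Op 5: append 1 -> log_len=5
Op 6: append 2 -> log_len=7
Op 7: F1 acks idx 6 -> match: F0=0 F1=6 F2=0; commitIndex=0
Op 8: F2 acks idx 4 -> match: F0=0 F1=6 F2=4; commitIndex=4
Op 9: F2 acks idx 2 -> match: F0=0 F1=6 F2=4; commitIndex=4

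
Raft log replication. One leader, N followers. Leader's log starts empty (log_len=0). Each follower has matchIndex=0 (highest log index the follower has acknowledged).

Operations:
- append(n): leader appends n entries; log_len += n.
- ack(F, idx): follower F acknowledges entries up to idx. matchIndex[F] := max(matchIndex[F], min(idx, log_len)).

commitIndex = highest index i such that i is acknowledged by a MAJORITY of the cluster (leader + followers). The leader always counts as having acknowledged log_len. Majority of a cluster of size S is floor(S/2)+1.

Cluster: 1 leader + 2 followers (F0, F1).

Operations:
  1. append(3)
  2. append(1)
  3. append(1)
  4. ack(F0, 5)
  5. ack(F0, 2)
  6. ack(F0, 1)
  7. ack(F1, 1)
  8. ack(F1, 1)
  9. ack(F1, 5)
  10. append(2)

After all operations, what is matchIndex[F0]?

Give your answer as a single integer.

Op 1: append 3 -> log_len=3
Op 2: append 1 -> log_len=4
Op 3: append 1 -> log_len=5
Op 4: F0 acks idx 5 -> match: F0=5 F1=0; commitIndex=5
Op 5: F0 acks idx 2 -> match: F0=5 F1=0; commitIndex=5
Op 6: F0 acks idx 1 -> match: F0=5 F1=0; commitIndex=5
Op 7: F1 acks idx 1 -> match: F0=5 F1=1; commitIndex=5
Op 8: F1 acks idx 1 -> match: F0=5 F1=1; commitIndex=5
Op 9: F1 acks idx 5 -> match: F0=5 F1=5; commitIndex=5
Op 10: append 2 -> log_len=7

Answer: 5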